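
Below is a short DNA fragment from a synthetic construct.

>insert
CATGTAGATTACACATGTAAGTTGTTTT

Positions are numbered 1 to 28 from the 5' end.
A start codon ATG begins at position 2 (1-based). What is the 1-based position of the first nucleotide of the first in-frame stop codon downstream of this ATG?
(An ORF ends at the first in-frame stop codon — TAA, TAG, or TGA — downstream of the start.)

5

Codons from position 2: ATG (2–4), TAG (5–7).
TAG is a stop codon; it begins at position 5.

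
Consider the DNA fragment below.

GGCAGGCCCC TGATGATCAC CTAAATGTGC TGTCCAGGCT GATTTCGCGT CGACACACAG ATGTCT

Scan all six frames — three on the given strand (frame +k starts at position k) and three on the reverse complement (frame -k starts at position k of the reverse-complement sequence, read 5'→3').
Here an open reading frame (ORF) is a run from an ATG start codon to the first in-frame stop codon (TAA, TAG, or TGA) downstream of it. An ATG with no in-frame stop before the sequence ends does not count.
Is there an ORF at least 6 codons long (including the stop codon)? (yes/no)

Reverse complement (5'→3'): AGACATCTGTGTGTCGACGCGAAATCAGCCTGGACAGCACATTTAGGTGATCATCAGGGGCCTGCC
Frame +1: GGC AGG CCC CTG ATG ATC ACC TAA ATG TGC TGT CCA GGC TGA TTT CGC GTC GAC ACA CAG ATG TCT — ATG at 13, stop TAA at 22 → 12 nt; ATG at 25, stop TGA at 40 → 18 nt.
Frame +2: GCA GGC CCC TGA TGA TCA CCT AAA TGT GCT GTC CAG GCT GAT TTC GCG TCG ACA CAC AGA TGT — no ATG→stop ORF.
Frame +3: CAG GCC CCT GAT GAT CAC CTA AAT GTG CTG TCC AGG CTG ATT TCG CGT CGA CAC ACA GAT GTC — no ATG→stop ORF.
Frame -1: AGA CAT CTG TGT GTC GAC GCG AAA TCA GCC TGG ACA GCA CAT TTA GGT GAT CAT CAG GGG CCT GCC — no ATG→stop ORF.
Frame -2: GAC ATC TGT GTG TCG ACG CGA AAT CAG CCT GGA CAG CAC ATT TAG GTG ATC ATC AGG GGC CTG — no ATG→stop ORF.
Frame -3: ACA TCT GTG TGT CGA CGC GAA ATC AGC CTG GAC AGC ACA TTT AGG TGA TCA TCA GGG GCC TGC — no ATG→stop ORF.
Frame +1 has an ORF of 6 codons (positions 25–42) ≥ 6, so yes.

yes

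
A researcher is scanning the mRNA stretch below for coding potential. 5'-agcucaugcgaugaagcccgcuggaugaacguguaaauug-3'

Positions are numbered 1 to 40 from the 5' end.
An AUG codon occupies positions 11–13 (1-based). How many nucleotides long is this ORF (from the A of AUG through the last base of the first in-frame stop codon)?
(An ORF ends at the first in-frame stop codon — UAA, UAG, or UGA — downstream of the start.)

Codons from position 11: AUG (11–13), AAG (14–16), CCC (17–19), GCU (20–22), GGA (23–25), UGA (26–28).
UGA is the first in-frame stop; ORF spans 11–28, 18 nucleotides.

18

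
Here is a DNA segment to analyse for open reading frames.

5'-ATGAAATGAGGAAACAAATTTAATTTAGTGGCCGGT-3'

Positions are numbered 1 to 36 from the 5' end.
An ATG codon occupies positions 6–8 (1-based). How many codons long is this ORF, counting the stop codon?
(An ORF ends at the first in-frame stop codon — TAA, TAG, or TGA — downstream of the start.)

6

Codons from position 6: ATG (6–8), AGG (9–11), AAA (12–14), CAA (15–17), ATT (18–20), TAA (21–23).
TAA is the first in-frame stop; that's 6 codons including the stop.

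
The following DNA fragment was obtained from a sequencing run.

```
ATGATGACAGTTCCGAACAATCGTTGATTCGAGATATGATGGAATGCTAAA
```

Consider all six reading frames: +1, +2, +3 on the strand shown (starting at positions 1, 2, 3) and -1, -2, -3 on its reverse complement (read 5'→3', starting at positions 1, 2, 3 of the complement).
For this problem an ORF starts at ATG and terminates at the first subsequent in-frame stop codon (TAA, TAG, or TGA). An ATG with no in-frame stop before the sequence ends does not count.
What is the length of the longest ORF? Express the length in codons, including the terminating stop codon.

Reverse complement (5'→3'): TTTAGCATTCCATCATATCTCGAATCAACGATTGTTCGGAACTGTCATCAT
Frame +1: ATG ATG ACA GTT CCG AAC AAT CGT TGA TTC GAG ATA TGA TGG AAT GCT AAA — ATG at 1, stop TGA at 25 → 27 nt; ATG at 4, stop TGA at 25 → 24 nt.
Frame +2: TGA TGA CAG TTC CGA ACA ATC GTT GAT TCG AGA TAT GAT GGA ATG CTA — no ATG→stop ORF.
Frame +3: GAT GAC AGT TCC GAA CAA TCG TTG ATT CGA GAT ATG ATG GAA TGC TAA — ATG at 36, stop TAA at 48 → 15 nt; ATG at 39, stop TAA at 48 → 12 nt.
Frame -1: TTT AGC ATT CCA TCA TAT CTC GAA TCA ACG ATT GTT CGG AAC TGT CAT CAT — no ATG→stop ORF.
Frame -2: TTA GCA TTC CAT CAT ATC TCG AAT CAA CGA TTG TTC GGA ACT GTC ATC — no ATG→stop ORF.
Frame -3: TAG CAT TCC ATC ATA TCT CGA ATC AAC GAT TGT TCG GAA CTG TCA TCA — no ATG→stop ORF.
Longest: frame +1, positions 1–27, 27 nt = 9 codons = 8 aa. → 9 codons.

9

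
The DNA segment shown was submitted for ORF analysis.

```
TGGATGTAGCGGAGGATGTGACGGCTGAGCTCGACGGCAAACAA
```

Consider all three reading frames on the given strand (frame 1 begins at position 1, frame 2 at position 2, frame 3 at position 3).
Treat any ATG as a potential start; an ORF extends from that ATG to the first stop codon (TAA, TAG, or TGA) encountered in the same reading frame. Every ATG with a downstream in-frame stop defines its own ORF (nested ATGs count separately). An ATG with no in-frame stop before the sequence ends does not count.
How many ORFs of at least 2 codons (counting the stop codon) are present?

Frame 1: TGG ATG TAG CGG AGG ATG TGA CGG CTG AGC TCG ACG GCA AAC — ATG at 4, stop TAG at 7 → 6 nt; ATG at 16, stop TGA at 19 → 6 nt.
Frame 2: GGA TGT AGC GGA GGA TGT GAC GGC TGA GCT CGA CGG CAA ACA — no ATG→stop ORF.
Frame 3: GAT GTA GCG GAG GAT GTG ACG GCT GAG CTC GAC GGC AAA CAA — no ATG→stop ORF.
ORFs ≥ 2 codons: frame 1 4–9 (2 codons), frame 1 16–21 (2 codons). Count = 2.

2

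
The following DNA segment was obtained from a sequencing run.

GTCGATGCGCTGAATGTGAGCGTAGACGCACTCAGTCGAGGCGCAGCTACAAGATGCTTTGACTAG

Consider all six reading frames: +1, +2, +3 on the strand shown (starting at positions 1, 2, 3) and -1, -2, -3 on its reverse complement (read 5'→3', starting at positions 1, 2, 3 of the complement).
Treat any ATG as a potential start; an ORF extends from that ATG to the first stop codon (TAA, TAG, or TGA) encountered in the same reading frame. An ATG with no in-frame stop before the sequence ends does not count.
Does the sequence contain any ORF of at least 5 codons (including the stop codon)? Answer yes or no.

no

Reverse complement (5'→3'): CTAGTCAAAGCATCTTGTAGCTGCGCCTCGACTGAGTGCGTCTACGCTCACATTCAGCGCATCGAC
Frame +1: GTC GAT GCG CTG AAT GTG AGC GTA GAC GCA CTC AGT CGA GGC GCA GCT ACA AGA TGC TTT GAC TAG — no ATG→stop ORF.
Frame +2: TCG ATG CGC TGA ATG TGA GCG TAG ACG CAC TCA GTC GAG GCG CAG CTA CAA GAT GCT TTG ACT — ATG at 5, stop TGA at 11 → 9 nt; ATG at 14, stop TGA at 17 → 6 nt.
Frame +3: CGA TGC GCT GAA TGT GAG CGT AGA CGC ACT CAG TCG AGG CGC AGC TAC AAG ATG CTT TGA CTA — ATG at 54, stop TGA at 60 → 9 nt.
Frame -1: CTA GTC AAA GCA TCT TGT AGC TGC GCC TCG ACT GAG TGC GTC TAC GCT CAC ATT CAG CGC ATC GAC — no ATG→stop ORF.
Frame -2: TAG TCA AAG CAT CTT GTA GCT GCG CCT CGA CTG AGT GCG TCT ACG CTC ACA TTC AGC GCA TCG — no ATG→stop ORF.
Frame -3: AGT CAA AGC ATC TTG TAG CTG CGC CTC GAC TGA GTG CGT CTA CGC TCA CAT TCA GCG CAT CGA — no ATG→stop ORF.
Largest ORF found is 3 codons < 5, so no.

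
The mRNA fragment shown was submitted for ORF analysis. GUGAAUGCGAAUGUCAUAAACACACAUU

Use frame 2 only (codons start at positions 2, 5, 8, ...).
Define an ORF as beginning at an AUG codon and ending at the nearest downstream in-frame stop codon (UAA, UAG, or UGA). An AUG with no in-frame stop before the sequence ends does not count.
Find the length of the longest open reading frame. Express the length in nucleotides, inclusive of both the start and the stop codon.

Frame 2: UGA AUG CGA AUG UCA UAA ACA CAC AUU — AUG at 5, stop UAA at 17 → 15 nt; AUG at 11, stop UAA at 17 → 9 nt.
Longest: frame 2, positions 5–19, 15 nt = 5 codons = 4 aa. → 15 nucleotides.

15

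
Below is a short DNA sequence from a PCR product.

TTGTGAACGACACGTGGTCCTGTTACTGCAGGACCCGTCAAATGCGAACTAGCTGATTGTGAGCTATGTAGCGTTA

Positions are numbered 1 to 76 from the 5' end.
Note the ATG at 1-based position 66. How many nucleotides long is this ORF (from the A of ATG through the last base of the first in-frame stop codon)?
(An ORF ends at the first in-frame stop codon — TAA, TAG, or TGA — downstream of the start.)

6

Codons from position 66: ATG (66–68), TAG (69–71).
TAG is the first in-frame stop; ORF spans 66–71, 6 nucleotides.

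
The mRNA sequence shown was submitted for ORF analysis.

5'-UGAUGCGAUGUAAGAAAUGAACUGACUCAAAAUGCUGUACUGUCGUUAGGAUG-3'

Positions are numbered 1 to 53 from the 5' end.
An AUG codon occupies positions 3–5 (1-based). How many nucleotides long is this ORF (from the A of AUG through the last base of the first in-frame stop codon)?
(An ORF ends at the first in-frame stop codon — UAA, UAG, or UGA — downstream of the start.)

Codons from position 3: AUG (3–5), CGA (6–8), UGU (9–11), AAG (12–14), AAA (15–17), UGA (18–20).
UGA is the first in-frame stop; ORF spans 3–20, 18 nucleotides.

18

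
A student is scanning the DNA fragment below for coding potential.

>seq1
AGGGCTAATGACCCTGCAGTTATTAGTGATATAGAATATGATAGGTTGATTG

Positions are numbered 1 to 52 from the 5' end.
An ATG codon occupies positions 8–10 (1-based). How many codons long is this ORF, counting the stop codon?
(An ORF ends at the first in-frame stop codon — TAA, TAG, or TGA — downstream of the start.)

Codons from position 8: ATG (8–10), ACC (11–13), CTG (14–16), CAG (17–19), TTA (20–22), TTA (23–25), GTG (26–28), ATA (29–31), TAG (32–34).
TAG is the first in-frame stop; that's 9 codons including the stop.

9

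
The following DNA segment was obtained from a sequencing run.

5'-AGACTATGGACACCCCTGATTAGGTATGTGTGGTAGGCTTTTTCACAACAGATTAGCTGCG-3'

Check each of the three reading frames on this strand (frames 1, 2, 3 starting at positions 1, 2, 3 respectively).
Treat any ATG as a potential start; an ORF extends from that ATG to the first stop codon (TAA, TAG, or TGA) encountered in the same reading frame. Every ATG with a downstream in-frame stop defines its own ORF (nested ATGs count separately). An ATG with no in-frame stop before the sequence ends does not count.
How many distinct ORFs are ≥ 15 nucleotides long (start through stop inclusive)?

Frame 1: AGA CTA TGG ACA CCC CTG ATT AGG TAT GTG TGG TAG GCT TTT TCA CAA CAG ATT AGC TGC — no ATG→stop ORF.
Frame 2: GAC TAT GGA CAC CCC TGA TTA GGT ATG TGT GGT AGG CTT TTT CAC AAC AGA TTA GCT GCG — no ATG→stop ORF.
Frame 3: ACT ATG GAC ACC CCT GAT TAG GTA TGT GTG GTA GGC TTT TTC ACA ACA GAT TAG CTG — ATG at 6, stop TAG at 21 → 18 nt.
ORFs ≥ 15 nucleotides: frame 3 6–23 (18 nucleotides). Count = 1.

1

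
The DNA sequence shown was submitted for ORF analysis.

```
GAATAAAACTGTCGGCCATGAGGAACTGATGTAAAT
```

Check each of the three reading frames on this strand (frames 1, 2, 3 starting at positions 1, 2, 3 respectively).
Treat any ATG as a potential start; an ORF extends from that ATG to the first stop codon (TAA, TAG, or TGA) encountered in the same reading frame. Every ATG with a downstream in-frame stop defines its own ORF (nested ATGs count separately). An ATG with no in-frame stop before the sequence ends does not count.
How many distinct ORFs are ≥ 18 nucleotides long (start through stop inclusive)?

Frame 1: GAA TAA AAC TGT CGG CCA TGA GGA ACT GAT GTA AAT — no ATG→stop ORF.
Frame 2: AAT AAA ACT GTC GGC CAT GAG GAA CTG ATG TAA — ATG at 29, stop TAA at 32 → 6 nt.
Frame 3: ATA AAA CTG TCG GCC ATG AGG AAC TGA TGT AAA — ATG at 18, stop TGA at 27 → 12 nt.
No ORF reaches 18 nucleotides. Count = 0.

0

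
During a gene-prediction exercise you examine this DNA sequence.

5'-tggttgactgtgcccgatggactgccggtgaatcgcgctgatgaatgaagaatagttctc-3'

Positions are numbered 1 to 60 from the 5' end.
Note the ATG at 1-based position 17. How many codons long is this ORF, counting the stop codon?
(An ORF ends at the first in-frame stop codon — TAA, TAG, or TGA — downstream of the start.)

Codons from position 17: ATG (17–19), GAC (20–22), TGC (23–25), CGG (26–28), TGA (29–31).
TGA is the first in-frame stop; that's 5 codons including the stop.

5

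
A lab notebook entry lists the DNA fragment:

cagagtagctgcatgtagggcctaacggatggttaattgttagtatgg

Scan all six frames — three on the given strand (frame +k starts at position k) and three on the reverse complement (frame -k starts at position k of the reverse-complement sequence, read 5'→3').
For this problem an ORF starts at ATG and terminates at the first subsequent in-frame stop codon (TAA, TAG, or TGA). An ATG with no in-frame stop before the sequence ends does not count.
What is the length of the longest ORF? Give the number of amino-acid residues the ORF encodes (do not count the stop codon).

Reverse complement (5'→3'): CCATACTAACAATTAACCATCCGTTAGGCCCTACATGCAGCTACTCTG
Frame +1: CAG AGT AGC TGC ATG TAG GGC CTA ACG GAT GGT TAA TTG TTA GTA TGG — ATG at 13, stop TAG at 16 → 6 nt.
Frame +2: AGA GTA GCT GCA TGT AGG GCC TAA CGG ATG GTT AAT TGT TAG TAT — ATG at 29, stop TAG at 41 → 15 nt.
Frame +3: GAG TAG CTG CAT GTA GGG CCT AAC GGA TGG TTA ATT GTT AGT ATG — no ATG→stop ORF.
Frame -1: CCA TAC TAA CAA TTA ACC ATC CGT TAG GCC CTA CAT GCA GCT ACT CTG — no ATG→stop ORF.
Frame -2: CAT ACT AAC AAT TAA CCA TCC GTT AGG CCC TAC ATG CAG CTA CTC — no ATG→stop ORF.
Frame -3: ATA CTA ACA ATT AAC CAT CCG TTA GGC CCT ACA TGC AGC TAC TCT — no ATG→stop ORF.
Longest: frame +2, positions 29–43, 15 nt = 5 codons = 4 aa. → 4 amino acids.

4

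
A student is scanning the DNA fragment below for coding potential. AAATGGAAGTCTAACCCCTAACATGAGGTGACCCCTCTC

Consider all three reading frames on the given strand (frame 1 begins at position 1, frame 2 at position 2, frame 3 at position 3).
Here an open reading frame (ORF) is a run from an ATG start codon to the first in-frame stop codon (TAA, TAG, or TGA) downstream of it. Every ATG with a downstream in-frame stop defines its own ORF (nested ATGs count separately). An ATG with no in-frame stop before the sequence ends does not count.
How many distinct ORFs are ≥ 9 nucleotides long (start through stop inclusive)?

Frame 1: AAA TGG AAG TCT AAC CCC TAA CAT GAG GTG ACC CCT CTC — no ATG→stop ORF.
Frame 2: AAT GGA AGT CTA ACC CCT AAC ATG AGG TGA CCC CTC — ATG at 23, stop TGA at 29 → 9 nt.
Frame 3: ATG GAA GTC TAA CCC CTA ACA TGA GGT GAC CCC TCT — ATG at 3, stop TAA at 12 → 12 nt.
ORFs ≥ 9 nucleotides: frame 2 23–31 (9 nucleotides), frame 3 3–14 (12 nucleotides). Count = 2.

2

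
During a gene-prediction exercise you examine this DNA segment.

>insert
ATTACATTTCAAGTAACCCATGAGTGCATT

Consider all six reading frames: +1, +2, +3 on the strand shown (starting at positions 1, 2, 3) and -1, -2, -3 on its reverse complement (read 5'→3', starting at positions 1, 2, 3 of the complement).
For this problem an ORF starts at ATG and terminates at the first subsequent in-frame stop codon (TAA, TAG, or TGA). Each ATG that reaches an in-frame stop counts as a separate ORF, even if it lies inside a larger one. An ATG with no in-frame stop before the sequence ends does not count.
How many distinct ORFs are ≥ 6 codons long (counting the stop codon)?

Reverse complement (5'→3'): AATGCACTCATGGGTTACTTGAAATGTAAT
Frame +1: ATT ACA TTT CAA GTA ACC CAT GAG TGC ATT — no ATG→stop ORF.
Frame +2: TTA CAT TTC AAG TAA CCC ATG AGT GCA — no ATG→stop ORF.
Frame +3: TAC ATT TCA AGT AAC CCA TGA GTG CAT — no ATG→stop ORF.
Frame -1: AAT GCA CTC ATG GGT TAC TTG AAA TGT AAT — no ATG→stop ORF.
Frame -2: ATG CAC TCA TGG GTT ACT TGA AAT GTA — ATG at 2, stop TGA at 20 → 21 nt.
Frame -3: TGC ACT CAT GGG TTA CTT GAA ATG TAA — ATG at 24, stop TAA at 27 → 6 nt.
ORFs ≥ 6 codons: frame -2 2–22 (7 codons). Count = 1.

1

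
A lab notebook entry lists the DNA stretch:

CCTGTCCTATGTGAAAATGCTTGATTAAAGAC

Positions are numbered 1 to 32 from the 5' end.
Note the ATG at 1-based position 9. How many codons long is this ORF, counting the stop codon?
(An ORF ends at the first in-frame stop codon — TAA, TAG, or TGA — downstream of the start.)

Codons from position 9: ATG (9–11), TGA (12–14).
TGA is the first in-frame stop; that's 2 codons including the stop.

2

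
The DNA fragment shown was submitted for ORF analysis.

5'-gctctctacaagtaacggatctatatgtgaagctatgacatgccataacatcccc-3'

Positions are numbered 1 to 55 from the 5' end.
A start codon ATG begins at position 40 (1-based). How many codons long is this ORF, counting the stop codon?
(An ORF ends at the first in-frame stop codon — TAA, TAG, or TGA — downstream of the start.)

Codons from position 40: ATG (40–42), CCA (43–45), TAA (46–48).
TAA is the first in-frame stop; that's 3 codons including the stop.

3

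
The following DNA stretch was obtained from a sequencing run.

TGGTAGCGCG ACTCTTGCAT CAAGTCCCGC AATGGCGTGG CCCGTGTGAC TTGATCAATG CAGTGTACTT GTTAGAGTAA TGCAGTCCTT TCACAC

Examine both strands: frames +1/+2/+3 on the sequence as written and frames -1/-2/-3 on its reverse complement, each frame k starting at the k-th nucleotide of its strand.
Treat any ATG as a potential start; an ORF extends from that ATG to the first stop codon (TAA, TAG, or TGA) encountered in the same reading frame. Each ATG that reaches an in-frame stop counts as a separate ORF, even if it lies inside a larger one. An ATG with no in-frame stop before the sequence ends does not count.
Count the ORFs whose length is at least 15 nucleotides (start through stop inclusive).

2

Reverse complement (5'→3'): GTGTGAAAGGACTGCATTACTCTAACAAGTACACTGCATTGATCAAGTCACACGGGCCACGCCATTGCGGGACTTGATGCAAGAGTCGCGCTACCA
Frame +1: TGG TAG CGC GAC TCT TGC ATC AAG TCC CGC AAT GGC GTG GCC CGT GTG ACT TGA TCA ATG CAG TGT ACT TGT TAG AGT AAT GCA GTC CTT TCA CAC — ATG at 58, stop TAG at 73 → 18 nt.
Frame +2: GGT AGC GCG ACT CTT GCA TCA AGT CCC GCA ATG GCG TGG CCC GTG TGA CTT GAT CAA TGC AGT GTA CTT GTT AGA GTA ATG CAG TCC TTT CAC — ATG at 32, stop TGA at 47 → 18 nt.
Frame +3: GTA GCG CGA CTC TTG CAT CAA GTC CCG CAA TGG CGT GGC CCG TGT GAC TTG ATC AAT GCA GTG TAC TTG TTA GAG TAA TGC AGT CCT TTC ACA — no ATG→stop ORF.
Frame -1: GTG TGA AAG GAC TGC ATT ACT CTA ACA AGT ACA CTG CAT TGA TCA AGT CAC ACG GGC CAC GCC ATT GCG GGA CTT GAT GCA AGA GTC GCG CTA CCA — no ATG→stop ORF.
Frame -2: TGT GAA AGG ACT GCA TTA CTC TAA CAA GTA CAC TGC ATT GAT CAA GTC ACA CGG GCC ACG CCA TTG CGG GAC TTG ATG CAA GAG TCG CGC TAC — no ATG→stop ORF.
Frame -3: GTG AAA GGA CTG CAT TAC TCT AAC AAG TAC ACT GCA TTG ATC AAG TCA CAC GGG CCA CGC CAT TGC GGG ACT TGA TGC AAG AGT CGC GCT ACC — no ATG→stop ORF.
ORFs ≥ 15 nucleotides: frame +1 58–75 (18 nucleotides), frame +2 32–49 (18 nucleotides). Count = 2.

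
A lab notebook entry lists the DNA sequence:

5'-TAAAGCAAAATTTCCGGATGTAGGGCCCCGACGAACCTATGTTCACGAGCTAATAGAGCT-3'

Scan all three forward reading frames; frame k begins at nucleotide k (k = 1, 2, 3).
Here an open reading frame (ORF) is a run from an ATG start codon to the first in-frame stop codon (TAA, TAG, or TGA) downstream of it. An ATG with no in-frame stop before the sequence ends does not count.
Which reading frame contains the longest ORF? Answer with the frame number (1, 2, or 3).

Frame 1: TAA AGC AAA ATT TCC GGA TGT AGG GCC CCG ACG AAC CTA TGT TCA CGA GCT AAT AGA GCT — no ATG→stop ORF.
Frame 2: AAA GCA AAA TTT CCG GAT GTA GGG CCC CGA CGA ACC TAT GTT CAC GAG CTA ATA GAG — no ATG→stop ORF.
Frame 3: AAG CAA AAT TTC CGG ATG TAG GGC CCC GAC GAA CCT ATG TTC ACG AGC TAA TAG AGC — ATG at 18, stop TAG at 21 → 6 nt; ATG at 39, stop TAA at 51 → 15 nt.
Longest ORF is 15 nt in frame 3 (positions 39–53).

3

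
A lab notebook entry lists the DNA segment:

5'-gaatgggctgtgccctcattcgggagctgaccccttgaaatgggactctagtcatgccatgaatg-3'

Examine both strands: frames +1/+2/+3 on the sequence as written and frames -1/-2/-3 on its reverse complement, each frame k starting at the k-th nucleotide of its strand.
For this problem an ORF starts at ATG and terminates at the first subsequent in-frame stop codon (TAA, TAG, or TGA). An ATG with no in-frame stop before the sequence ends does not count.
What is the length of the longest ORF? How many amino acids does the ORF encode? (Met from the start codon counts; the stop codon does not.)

Reverse complement (5'→3'): CATTCATGGCATGACTAGAGTCCCATTTCAAGGGGTCAGCTCCCGAATGAGGGCACAGCCCATTC
Frame +1: GAA TGG GCT GTG CCC TCA TTC GGG AGC TGA CCC CTT GAA ATG GGA CTC TAG TCA TGC CAT GAA — ATG at 40, stop TAG at 49 → 12 nt.
Frame +2: AAT GGG CTG TGC CCT CAT TCG GGA GCT GAC CCC TTG AAA TGG GAC TCT AGT CAT GCC ATG AAT — no ATG→stop ORF.
Frame +3: ATG GGC TGT GCC CTC ATT CGG GAG CTG ACC CCT TGA AAT GGG ACT CTA GTC ATG CCA TGA ATG — ATG at 3, stop TGA at 36 → 36 nt; ATG at 54, stop TGA at 60 → 9 nt.
Frame -1: CAT TCA TGG CAT GAC TAG AGT CCC ATT TCA AGG GGT CAG CTC CCG AAT GAG GGC ACA GCC CAT — no ATG→stop ORF.
Frame -2: ATT CAT GGC ATG ACT AGA GTC CCA TTT CAA GGG GTC AGC TCC CGA ATG AGG GCA CAG CCC ATT — no ATG→stop ORF.
Frame -3: TTC ATG GCA TGA CTA GAG TCC CAT TTC AAG GGG TCA GCT CCC GAA TGA GGG CAC AGC CCA TTC — ATG at 6, stop TGA at 12 → 9 nt.
Longest: frame +3, positions 3–38, 36 nt = 12 codons = 11 aa. → 11 amino acids.

11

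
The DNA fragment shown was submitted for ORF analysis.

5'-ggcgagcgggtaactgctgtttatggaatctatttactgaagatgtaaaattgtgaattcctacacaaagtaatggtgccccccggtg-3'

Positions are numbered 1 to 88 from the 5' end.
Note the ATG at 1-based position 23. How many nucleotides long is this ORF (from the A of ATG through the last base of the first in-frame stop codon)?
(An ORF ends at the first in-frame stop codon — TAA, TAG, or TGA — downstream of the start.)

18

Codons from position 23: ATG (23–25), GAA (26–28), TCT (29–31), ATT (32–34), TAC (35–37), TGA (38–40).
TGA is the first in-frame stop; ORF spans 23–40, 18 nucleotides.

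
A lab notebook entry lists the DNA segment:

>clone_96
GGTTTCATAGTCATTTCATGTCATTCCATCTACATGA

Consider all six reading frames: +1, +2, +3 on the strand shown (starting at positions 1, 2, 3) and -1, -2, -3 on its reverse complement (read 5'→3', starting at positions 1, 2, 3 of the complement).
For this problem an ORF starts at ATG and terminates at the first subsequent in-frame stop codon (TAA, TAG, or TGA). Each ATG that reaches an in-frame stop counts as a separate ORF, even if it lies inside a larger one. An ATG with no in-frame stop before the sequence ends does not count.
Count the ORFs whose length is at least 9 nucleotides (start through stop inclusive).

3

Reverse complement (5'→3'): TCATGTAGATGGAATGACATGAAATGACTATGAAACC
Frame +1: GGT TTC ATA GTC ATT TCA TGT CAT TCC ATC TAC ATG — no ATG→stop ORF.
Frame +2: GTT TCA TAG TCA TTT CAT GTC ATT CCA TCT ACA TGA — no ATG→stop ORF.
Frame +3: TTT CAT AGT CAT TTC ATG TCA TTC CAT CTA CAT — no ATG→stop ORF.
Frame -1: TCA TGT AGA TGG AAT GAC ATG AAA TGA CTA TGA AAC — ATG at 19, stop TGA at 25 → 9 nt.
Frame -2: CAT GTA GAT GGA ATG ACA TGA AAT GAC TAT GAA ACC — ATG at 14, stop TGA at 20 → 9 nt.
Frame -3: ATG TAG ATG GAA TGA CAT GAA ATG ACT ATG AAA — ATG at 3, stop TAG at 6 → 6 nt; ATG at 9, stop TGA at 15 → 9 nt.
ORFs ≥ 9 nucleotides: frame -1 19–27 (9 nucleotides), frame -2 14–22 (9 nucleotides), frame -3 9–17 (9 nucleotides). Count = 3.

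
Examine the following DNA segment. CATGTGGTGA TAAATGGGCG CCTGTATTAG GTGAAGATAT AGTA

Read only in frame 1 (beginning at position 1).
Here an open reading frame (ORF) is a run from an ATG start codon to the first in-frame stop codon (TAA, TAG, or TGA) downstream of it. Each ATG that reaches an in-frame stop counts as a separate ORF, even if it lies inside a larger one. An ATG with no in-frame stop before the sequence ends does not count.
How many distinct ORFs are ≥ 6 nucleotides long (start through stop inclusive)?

0

Frame 1: CAT GTG GTG ATA AAT GGG CGC CTG TAT TAG GTG AAG ATA TAG — no ATG→stop ORF.
No ORF reaches 6 nucleotides. Count = 0.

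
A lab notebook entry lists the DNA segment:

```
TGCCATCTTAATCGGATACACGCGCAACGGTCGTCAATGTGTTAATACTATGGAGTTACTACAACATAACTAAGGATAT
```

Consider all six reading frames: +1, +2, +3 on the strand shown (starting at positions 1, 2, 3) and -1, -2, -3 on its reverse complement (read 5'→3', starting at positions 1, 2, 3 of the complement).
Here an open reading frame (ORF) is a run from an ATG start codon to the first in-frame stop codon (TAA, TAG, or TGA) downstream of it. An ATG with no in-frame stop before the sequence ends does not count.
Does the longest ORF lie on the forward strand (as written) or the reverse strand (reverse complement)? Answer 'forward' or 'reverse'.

Reverse complement (5'→3'): ATATCCTTAGTTATGTTGTAGTAACTCCATAGTATTAACACATTGACGACCGTTGCGCGTGTATCCGATTAAGATGGCA
Frame +1: TGC CAT CTT AAT CGG ATA CAC GCG CAA CGG TCG TCA ATG TGT TAA TAC TAT GGA GTT ACT ACA ACA TAA CTA AGG ATA — ATG at 37, stop TAA at 43 → 9 nt.
Frame +2: GCC ATC TTA ATC GGA TAC ACG CGC AAC GGT CGT CAA TGT GTT AAT ACT ATG GAG TTA CTA CAA CAT AAC TAA GGA TAT — ATG at 50, stop TAA at 71 → 24 nt.
Frame +3: CCA TCT TAA TCG GAT ACA CGC GCA ACG GTC GTC AAT GTG TTA ATA CTA TGG AGT TAC TAC AAC ATA ACT AAG GAT — no ATG→stop ORF.
Frame -1: ATA TCC TTA GTT ATG TTG TAG TAA CTC CAT AGT ATT AAC ACA TTG ACG ACC GTT GCG CGT GTA TCC GAT TAA GAT GGC — ATG at 13, stop TAG at 19 → 9 nt.
Frame -2: TAT CCT TAG TTA TGT TGT AGT AAC TCC ATA GTA TTA ACA CAT TGA CGA CCG TTG CGC GTG TAT CCG ATT AAG ATG GCA — no ATG→stop ORF.
Frame -3: ATC CTT AGT TAT GTT GTA GTA ACT CCA TAG TAT TAA CAC ATT GAC GAC CGT TGC GCG TGT ATC CGA TTA AGA TGG — no ATG→stop ORF.
Forward-strand max 24 nt; reverse-strand max 9 nt. The forward strand has the longer ORF.

forward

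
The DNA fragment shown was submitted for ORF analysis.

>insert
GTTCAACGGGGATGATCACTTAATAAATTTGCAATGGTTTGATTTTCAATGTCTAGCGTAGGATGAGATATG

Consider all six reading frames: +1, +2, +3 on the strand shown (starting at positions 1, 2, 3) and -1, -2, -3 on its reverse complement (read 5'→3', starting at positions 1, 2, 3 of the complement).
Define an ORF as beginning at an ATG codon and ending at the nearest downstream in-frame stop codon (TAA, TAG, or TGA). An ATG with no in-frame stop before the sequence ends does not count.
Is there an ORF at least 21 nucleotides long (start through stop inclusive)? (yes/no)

Reverse complement (5'→3'): CATATCTCATCCTACGCTAGACATTGAAAATCAAACCATTGCAAATTTATTAAGTGATCATCCCCGTTGAAC
Frame +1: GTT CAA CGG GGA TGA TCA CTT AAT AAA TTT GCA ATG GTT TGA TTT TCA ATG TCT AGC GTA GGA TGA GAT ATG — ATG at 34, stop TGA at 40 → 9 nt; ATG at 49, stop TGA at 64 → 18 nt.
Frame +2: TTC AAC GGG GAT GAT CAC TTA ATA AAT TTG CAA TGG TTT GAT TTT CAA TGT CTA GCG TAG GAT GAG ATA — no ATG→stop ORF.
Frame +3: TCA ACG GGG ATG ATC ACT TAA TAA ATT TGC AAT GGT TTG ATT TTC AAT GTC TAG CGT AGG ATG AGA TAT — ATG at 12, stop TAA at 21 → 12 nt.
Frame -1: CAT ATC TCA TCC TAC GCT AGA CAT TGA AAA TCA AAC CAT TGC AAA TTT ATT AAG TGA TCA TCC CCG TTG AAC — no ATG→stop ORF.
Frame -2: ATA TCT CAT CCT ACG CTA GAC ATT GAA AAT CAA ACC ATT GCA AAT TTA TTA AGT GAT CAT CCC CGT TGA — no ATG→stop ORF.
Frame -3: TAT CTC ATC CTA CGC TAG ACA TTG AAA ATC AAA CCA TTG CAA ATT TAT TAA GTG ATC ATC CCC GTT GAA — no ATG→stop ORF.
Largest ORF found is 18 nucleotides < 21, so no.

no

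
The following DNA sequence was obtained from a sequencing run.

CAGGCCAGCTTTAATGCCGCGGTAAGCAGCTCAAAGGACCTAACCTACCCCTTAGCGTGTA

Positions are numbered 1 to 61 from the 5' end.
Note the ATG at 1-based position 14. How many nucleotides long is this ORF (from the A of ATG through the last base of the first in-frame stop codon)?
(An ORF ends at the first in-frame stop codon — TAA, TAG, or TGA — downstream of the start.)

12

Codons from position 14: ATG (14–16), CCG (17–19), CGG (20–22), TAA (23–25).
TAA is the first in-frame stop; ORF spans 14–25, 12 nucleotides.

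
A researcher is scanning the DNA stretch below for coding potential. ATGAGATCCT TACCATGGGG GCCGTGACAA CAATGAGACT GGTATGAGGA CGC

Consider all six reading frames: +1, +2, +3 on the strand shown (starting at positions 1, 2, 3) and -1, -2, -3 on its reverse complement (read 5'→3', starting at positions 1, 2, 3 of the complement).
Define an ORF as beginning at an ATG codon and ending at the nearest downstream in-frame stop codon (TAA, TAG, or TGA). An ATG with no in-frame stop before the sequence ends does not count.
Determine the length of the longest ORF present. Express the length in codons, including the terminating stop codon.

Reverse complement (5'→3'): GCGTCCTCATACCAGTCTCATTGTTGTCACGGCCCCCATGGTAAGGATCTCAT
Frame +1: ATG AGA TCC TTA CCA TGG GGG CCG TGA CAA CAA TGA GAC TGG TAT GAG GAC — ATG at 1, stop TGA at 25 → 27 nt.
Frame +2: TGA GAT CCT TAC CAT GGG GGC CGT GAC AAC AAT GAG ACT GGT ATG AGG ACG — no ATG→stop ORF.
Frame +3: GAG ATC CTT ACC ATG GGG GCC GTG ACA ACA ATG AGA CTG GTA TGA GGA CGC — ATG at 15, stop TGA at 45 → 33 nt; ATG at 33, stop TGA at 45 → 15 nt.
Frame -1: GCG TCC TCA TAC CAG TCT CAT TGT TGT CAC GGC CCC CAT GGT AAG GAT CTC — no ATG→stop ORF.
Frame -2: CGT CCT CAT ACC AGT CTC ATT GTT GTC ACG GCC CCC ATG GTA AGG ATC TCA — no ATG→stop ORF.
Frame -3: GTC CTC ATA CCA GTC TCA TTG TTG TCA CGG CCC CCA TGG TAA GGA TCT CAT — no ATG→stop ORF.
Longest: frame +3, positions 15–47, 33 nt = 11 codons = 10 aa. → 11 codons.

11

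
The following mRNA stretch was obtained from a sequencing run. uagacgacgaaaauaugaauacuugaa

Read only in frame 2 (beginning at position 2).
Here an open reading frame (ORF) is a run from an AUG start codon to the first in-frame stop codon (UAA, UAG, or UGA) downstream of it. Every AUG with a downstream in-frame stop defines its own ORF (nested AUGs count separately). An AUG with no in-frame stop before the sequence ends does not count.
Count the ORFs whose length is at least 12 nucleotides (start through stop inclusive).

Frame 2: AGA CGA CGA AAA UAU GAA UAC UUG — no AUG→stop ORF.
No ORF reaches 12 nucleotides. Count = 0.

0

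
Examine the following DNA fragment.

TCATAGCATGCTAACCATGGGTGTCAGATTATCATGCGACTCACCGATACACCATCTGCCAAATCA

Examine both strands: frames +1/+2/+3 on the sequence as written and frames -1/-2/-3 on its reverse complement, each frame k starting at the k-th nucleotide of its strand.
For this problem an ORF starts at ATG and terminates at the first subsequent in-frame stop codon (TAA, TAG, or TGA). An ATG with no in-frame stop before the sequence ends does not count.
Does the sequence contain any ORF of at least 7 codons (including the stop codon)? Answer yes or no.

Reverse complement (5'→3'): TGATTTGGCAGATGGTGTATCGGTGAGTCGCATGATAATCTGACACCCATGGTTAGCATGCTATGA
Frame +1: TCA TAG CAT GCT AAC CAT GGG TGT CAG ATT ATC ATG CGA CTC ACC GAT ACA CCA TCT GCC AAA TCA — no ATG→stop ORF.
Frame +2: CAT AGC ATG CTA ACC ATG GGT GTC AGA TTA TCA TGC GAC TCA CCG ATA CAC CAT CTG CCA AAT — no ATG→stop ORF.
Frame +3: ATA GCA TGC TAA CCA TGG GTG TCA GAT TAT CAT GCG ACT CAC CGA TAC ACC ATC TGC CAA ATC — no ATG→stop ORF.
Frame -1: TGA TTT GGC AGA TGG TGT ATC GGT GAG TCG CAT GAT AAT CTG ACA CCC ATG GTT AGC ATG CTA TGA — ATG at 49, stop TGA at 64 → 18 nt; ATG at 58, stop TGA at 64 → 9 nt.
Frame -2: GAT TTG GCA GAT GGT GTA TCG GTG AGT CGC ATG ATA ATC TGA CAC CCA TGG TTA GCA TGC TAT — ATG at 32, stop TGA at 41 → 12 nt.
Frame -3: ATT TGG CAG ATG GTG TAT CGG TGA GTC GCA TGA TAA TCT GAC ACC CAT GGT TAG CAT GCT ATG — ATG at 12, stop TGA at 24 → 15 nt.
Largest ORF found is 6 codons < 7, so no.

no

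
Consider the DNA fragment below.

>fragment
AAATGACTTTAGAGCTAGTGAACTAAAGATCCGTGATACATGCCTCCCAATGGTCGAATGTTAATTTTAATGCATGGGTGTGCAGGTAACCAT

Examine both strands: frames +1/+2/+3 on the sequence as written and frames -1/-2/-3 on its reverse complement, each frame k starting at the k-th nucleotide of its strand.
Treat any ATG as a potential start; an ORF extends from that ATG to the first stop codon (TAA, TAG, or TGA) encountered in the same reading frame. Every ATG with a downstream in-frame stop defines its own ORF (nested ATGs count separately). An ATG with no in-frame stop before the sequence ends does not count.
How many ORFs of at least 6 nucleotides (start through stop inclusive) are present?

5

Reverse complement (5'→3'): ATGGTTACCTGCACACCCATGCATTAAAATTAACATTCGACCATTGGGAGGCATGTATCACGGATCTTTAGTTCACTAGCTCTAAAGTCATTT
Frame +1: AAA TGA CTT TAG AGC TAG TGA ACT AAA GAT CCG TGA TAC ATG CCT CCC AAT GGT CGA ATG TTA ATT TTA ATG CAT GGG TGT GCA GGT AAC CAT — no ATG→stop ORF.
Frame +2: AAT GAC TTT AGA GCT AGT GAA CTA AAG ATC CGT GAT ACA TGC CTC CCA ATG GTC GAA TGT TAA TTT TAA TGC ATG GGT GTG CAG GTA ACC — ATG at 50, stop TAA at 62 → 15 nt.
Frame +3: ATG ACT TTA GAG CTA GTG AAC TAA AGA TCC GTG ATA CAT GCC TCC CAA TGG TCG AAT GTT AAT TTT AAT GCA TGG GTG TGC AGG TAA CCA — ATG at 3, stop TAA at 24 → 24 nt.
Frame -1: ATG GTT ACC TGC ACA CCC ATG CAT TAA AAT TAA CAT TCG ACC ATT GGG AGG CAT GTA TCA CGG ATC TTT AGT TCA CTA GCT CTA AAG TCA TTT — ATG at 1, stop TAA at 25 → 27 nt; ATG at 19, stop TAA at 25 → 9 nt.
Frame -2: TGG TTA CCT GCA CAC CCA TGC ATT AAA ATT AAC ATT CGA CCA TTG GGA GGC ATG TAT CAC GGA TCT TTA GTT CAC TAG CTC TAA AGT CAT — ATG at 53, stop TAG at 77 → 27 nt.
Frame -3: GGT TAC CTG CAC ACC CAT GCA TTA AAA TTA ACA TTC GAC CAT TGG GAG GCA TGT ATC ACG GAT CTT TAG TTC ACT AGC TCT AAA GTC ATT — no ATG→stop ORF.
ORFs ≥ 6 nucleotides: frame +2 50–64 (15 nucleotides), frame +3 3–26 (24 nucleotides), frame -1 1–27 (27 nucleotides), frame -1 19–27 (9 nucleotides), frame -2 53–79 (27 nucleotides). Count = 5.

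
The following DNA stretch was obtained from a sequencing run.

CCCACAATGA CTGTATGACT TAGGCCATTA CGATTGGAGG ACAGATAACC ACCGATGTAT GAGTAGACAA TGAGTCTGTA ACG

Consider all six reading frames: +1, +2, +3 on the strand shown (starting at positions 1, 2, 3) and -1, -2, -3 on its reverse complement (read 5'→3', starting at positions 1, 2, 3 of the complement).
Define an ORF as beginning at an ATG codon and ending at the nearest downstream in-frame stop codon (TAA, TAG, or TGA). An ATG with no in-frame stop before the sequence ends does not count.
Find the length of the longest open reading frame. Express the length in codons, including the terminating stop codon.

5

Reverse complement (5'→3'): CGTTACAGACTCATTGTCTACTCATACATCGGTGGTTATCTGTCCTCCAATCGTAATGGCCTAAGTCATACAGTCATTGTGGG
Frame +1: CCC ACA ATG ACT GTA TGA CTT AGG CCA TTA CGA TTG GAG GAC AGA TAA CCA CCG ATG TAT GAG TAG ACA ATG AGT CTG TAA — ATG at 7, stop TGA at 16 → 12 nt; ATG at 55, stop TAG at 64 → 12 nt; ATG at 70, stop TAA at 79 → 12 nt.
Frame +2: CCA CAA TGA CTG TAT GAC TTA GGC CAT TAC GAT TGG AGG ACA GAT AAC CAC CGA TGT ATG AGT AGA CAA TGA GTC TGT AAC — ATG at 59, stop TGA at 71 → 15 nt.
Frame +3: CAC AAT GAC TGT ATG ACT TAG GCC ATT ACG ATT GGA GGA CAG ATA ACC ACC GAT GTA TGA GTA GAC AAT GAG TCT GTA ACG — ATG at 15, stop TAG at 21 → 9 nt.
Frame -1: CGT TAC AGA CTC ATT GTC TAC TCA TAC ATC GGT GGT TAT CTG TCC TCC AAT CGT AAT GGC CTA AGT CAT ACA GTC ATT GTG — no ATG→stop ORF.
Frame -2: GTT ACA GAC TCA TTG TCT ACT CAT ACA TCG GTG GTT ATC TGT CCT CCA ATC GTA ATG GCC TAA GTC ATA CAG TCA TTG TGG — ATG at 56, stop TAA at 62 → 9 nt.
Frame -3: TTA CAG ACT CAT TGT CTA CTC ATA CAT CGG TGG TTA TCT GTC CTC CAA TCG TAA TGG CCT AAG TCA TAC AGT CAT TGT GGG — no ATG→stop ORF.
Longest: frame +2, positions 59–73, 15 nt = 5 codons = 4 aa. → 5 codons.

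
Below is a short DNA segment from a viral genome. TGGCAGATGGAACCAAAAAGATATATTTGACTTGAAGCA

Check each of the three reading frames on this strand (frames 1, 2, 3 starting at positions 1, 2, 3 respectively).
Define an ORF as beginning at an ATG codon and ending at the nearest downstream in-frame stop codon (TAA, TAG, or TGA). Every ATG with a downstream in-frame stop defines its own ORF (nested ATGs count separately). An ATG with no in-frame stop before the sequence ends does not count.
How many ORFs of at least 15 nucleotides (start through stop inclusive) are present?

1

Frame 1: TGG CAG ATG GAA CCA AAA AGA TAT ATT TGA CTT GAA GCA — ATG at 7, stop TGA at 28 → 24 nt.
Frame 2: GGC AGA TGG AAC CAA AAA GAT ATA TTT GAC TTG AAG — no ATG→stop ORF.
Frame 3: GCA GAT GGA ACC AAA AAG ATA TAT TTG ACT TGA AGC — no ATG→stop ORF.
ORFs ≥ 15 nucleotides: frame 1 7–30 (24 nucleotides). Count = 1.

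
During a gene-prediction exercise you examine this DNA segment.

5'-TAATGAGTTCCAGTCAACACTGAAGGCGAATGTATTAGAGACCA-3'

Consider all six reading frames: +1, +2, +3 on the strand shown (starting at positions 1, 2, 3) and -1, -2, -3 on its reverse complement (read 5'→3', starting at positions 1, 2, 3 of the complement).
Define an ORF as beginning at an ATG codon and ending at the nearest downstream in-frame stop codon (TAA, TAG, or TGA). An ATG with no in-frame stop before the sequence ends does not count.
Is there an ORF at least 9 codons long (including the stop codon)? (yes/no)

Reverse complement (5'→3'): TGGTCTCTAATACATTCGCCTTCAGTGTTGACTGGAACTCATTA
Frame +1: TAA TGA GTT CCA GTC AAC ACT GAA GGC GAA TGT ATT AGA GAC — no ATG→stop ORF.
Frame +2: AAT GAG TTC CAG TCA ACA CTG AAG GCG AAT GTA TTA GAG ACC — no ATG→stop ORF.
Frame +3: ATG AGT TCC AGT CAA CAC TGA AGG CGA ATG TAT TAG AGA CCA — ATG at 3, stop TGA at 21 → 21 nt; ATG at 30, stop TAG at 36 → 9 nt.
Frame -1: TGG TCT CTA ATA CAT TCG CCT TCA GTG TTG ACT GGA ACT CAT — no ATG→stop ORF.
Frame -2: GGT CTC TAA TAC ATT CGC CTT CAG TGT TGA CTG GAA CTC ATT — no ATG→stop ORF.
Frame -3: GTC TCT AAT ACA TTC GCC TTC AGT GTT GAC TGG AAC TCA TTA — no ATG→stop ORF.
Largest ORF found is 7 codons < 9, so no.

no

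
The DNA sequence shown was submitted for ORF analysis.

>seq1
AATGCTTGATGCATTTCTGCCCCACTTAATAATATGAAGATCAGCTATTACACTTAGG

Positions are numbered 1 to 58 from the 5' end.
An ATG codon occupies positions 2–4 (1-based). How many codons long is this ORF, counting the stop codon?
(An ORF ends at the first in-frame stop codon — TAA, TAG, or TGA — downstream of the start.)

Codons from position 2: ATG (2–4), CTT (5–7), GAT (8–10), GCA (11–13), TTT (14–16), CTG (17–19), CCC (20–22), CAC (23–25), TTA (26–28), ATA (29–31), ATA (32–34), TGA (35–37).
TGA is the first in-frame stop; that's 12 codons including the stop.

12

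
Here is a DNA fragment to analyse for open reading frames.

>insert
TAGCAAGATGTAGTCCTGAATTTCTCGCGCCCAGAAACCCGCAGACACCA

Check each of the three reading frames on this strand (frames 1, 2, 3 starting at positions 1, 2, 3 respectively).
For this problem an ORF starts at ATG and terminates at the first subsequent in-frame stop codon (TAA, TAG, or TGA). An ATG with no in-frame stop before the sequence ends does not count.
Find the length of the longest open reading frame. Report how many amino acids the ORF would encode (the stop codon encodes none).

Frame 1: TAG CAA GAT GTA GTC CTG AAT TTC TCG CGC CCA GAA ACC CGC AGA CAC — no ATG→stop ORF.
Frame 2: AGC AAG ATG TAG TCC TGA ATT TCT CGC GCC CAG AAA CCC GCA GAC ACC — ATG at 8, stop TAG at 11 → 6 nt.
Frame 3: GCA AGA TGT AGT CCT GAA TTT CTC GCG CCC AGA AAC CCG CAG ACA CCA — no ATG→stop ORF.
Longest: frame 2, positions 8–13, 6 nt = 2 codons = 1 aa. → 1 amino acids.

1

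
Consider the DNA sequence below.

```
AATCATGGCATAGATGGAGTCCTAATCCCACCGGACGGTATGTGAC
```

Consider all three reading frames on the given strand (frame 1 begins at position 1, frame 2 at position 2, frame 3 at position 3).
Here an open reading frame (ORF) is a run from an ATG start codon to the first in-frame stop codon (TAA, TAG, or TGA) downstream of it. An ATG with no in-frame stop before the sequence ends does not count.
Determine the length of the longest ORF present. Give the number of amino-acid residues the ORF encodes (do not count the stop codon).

3

Frame 1: AAT CAT GGC ATA GAT GGA GTC CTA ATC CCA CCG GAC GGT ATG TGA — ATG at 40, stop TGA at 43 → 6 nt.
Frame 2: ATC ATG GCA TAG ATG GAG TCC TAA TCC CAC CGG ACG GTA TGT GAC — ATG at 5, stop TAG at 11 → 9 nt; ATG at 14, stop TAA at 23 → 12 nt.
Frame 3: TCA TGG CAT AGA TGG AGT CCT AAT CCC ACC GGA CGG TAT GTG — no ATG→stop ORF.
Longest: frame 2, positions 14–25, 12 nt = 4 codons = 3 aa. → 3 amino acids.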